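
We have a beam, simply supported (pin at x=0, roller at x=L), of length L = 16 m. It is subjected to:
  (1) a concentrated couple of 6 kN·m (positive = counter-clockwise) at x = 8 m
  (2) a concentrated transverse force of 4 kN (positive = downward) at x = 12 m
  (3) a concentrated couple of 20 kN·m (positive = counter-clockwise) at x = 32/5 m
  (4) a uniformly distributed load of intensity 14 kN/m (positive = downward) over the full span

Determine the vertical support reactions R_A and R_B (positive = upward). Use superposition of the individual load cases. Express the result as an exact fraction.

Load 1 — applied couple M₀=6 kN·m at a=8 m (b=L-a=8):
  R_A = M₀/L = 6/16 = 3/8 kN
  R_B = -M₀/L = -6/16 = -3/8 kN
Load 2 — point force P=4 kN at a=12 m (b=L-a=4):
  R_A = Pb/L = 4·4/16 = 1 kN
  R_B = Pa/L = 4·12/16 = 3 kN
Load 3 — applied couple M₀=20 kN·m at a=32/5 m (b=L-a=48/5):
  R_A = M₀/L = 20/16 = 5/4 kN
  R_B = -M₀/L = -20/16 = -5/4 kN
Load 4 — uniform load w=14 kN/m over full span:
  R_A = wL/2 = 14·16/2 = 112 kN
  R_B = wL/2 = 14·16/2 = 112 kN
Superposition: R_A = 917/8 kN, R_B = 907/8 kN

R_A = 917/8 kN, R_B = 907/8 kN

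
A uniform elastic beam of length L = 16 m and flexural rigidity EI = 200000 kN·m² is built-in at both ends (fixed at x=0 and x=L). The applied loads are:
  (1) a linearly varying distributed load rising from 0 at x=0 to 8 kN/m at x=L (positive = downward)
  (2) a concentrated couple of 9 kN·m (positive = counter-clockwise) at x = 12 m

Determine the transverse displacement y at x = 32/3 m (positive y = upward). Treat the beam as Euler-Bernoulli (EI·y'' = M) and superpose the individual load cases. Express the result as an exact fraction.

y(32/3) = -69181/22781250 m

Load 1 — triangular load w₀=8 kN/m (0→w₀ over full span):
  y_1 = -w₀x²(L-x)²(x+2L)/(120LEI) = -8·(32/3)²·(16-(32/3))²·((32/3)+2·16)/(120·16·200000) = -32768/11390625 m
Load 2 — applied couple M₀=9 kN·m at a=12 m (b=L-a=4):
  y_2 = (R_Ax³/6 - M_Ax²/2)/EI  [x≤a] with R_A=81/128, M_A=45/16 = ((81/128)·(32/3)³/6 - (45/16)·(32/3)²/2)/200000 = -1/6250 m
Superposition: y = Σ y_i = -69181/22781250 m ≈ -0.003037 m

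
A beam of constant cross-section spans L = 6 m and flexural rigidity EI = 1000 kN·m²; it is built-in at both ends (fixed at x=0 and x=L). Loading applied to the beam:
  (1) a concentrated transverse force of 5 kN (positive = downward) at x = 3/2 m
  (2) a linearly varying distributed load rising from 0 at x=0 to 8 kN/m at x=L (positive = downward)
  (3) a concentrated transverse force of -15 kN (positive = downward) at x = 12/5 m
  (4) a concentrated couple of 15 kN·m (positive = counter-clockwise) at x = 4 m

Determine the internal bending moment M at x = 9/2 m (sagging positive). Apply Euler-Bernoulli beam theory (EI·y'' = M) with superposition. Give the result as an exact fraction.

M(9/2) = -3143/1600 kN·m

Load 1 — point force P=5 kN at a=3/2 m (b=L-a=9/2):
  M_1 = Pa²(a+3b)(L-x)/L³ - Pa²b/L²  [x>a] = 5·(3/2)²·((3/2)+3·(9/2))·(6-(9/2))/6³ - 5·(3/2)²·(9/2)/6² = -15/64 kN·m
Load 2 — triangular load w₀=8 kN/m (0→w₀ over full span):
  M_2 = 3w₀Lx/20 - w₀L²/30 - w₀x³/(6L) = 3·8·6·(9/2)/20 - 8·6²/30 - 8·(9/2)³/(6·6) = 51/20 kN·m
Load 3 — point force P=-15 kN at a=12/5 m (b=L-a=18/5):
  M_3 = Pa²(a+3b)(L-x)/L³ - Pa²b/L²  [x>a] = (-15)·(12/5)²·((12/5)+3·(18/5))·(6-(9/2))/6³ - (-15)·(12/5)²·(18/5)/6² = 18/25 kN·m
Load 4 — applied couple M₀=15 kN·m at a=4 m (b=L-a=2):
  M_4 = R_Ax - M_A - M₀  [x>a] with R_A=10/3, M_A=5 = (10/3)·(9/2) - 5 - 15 = -5 kN·m
Superposition: M = Σ M_i = -3143/1600 kN·m ≈ -1.964375 kN·m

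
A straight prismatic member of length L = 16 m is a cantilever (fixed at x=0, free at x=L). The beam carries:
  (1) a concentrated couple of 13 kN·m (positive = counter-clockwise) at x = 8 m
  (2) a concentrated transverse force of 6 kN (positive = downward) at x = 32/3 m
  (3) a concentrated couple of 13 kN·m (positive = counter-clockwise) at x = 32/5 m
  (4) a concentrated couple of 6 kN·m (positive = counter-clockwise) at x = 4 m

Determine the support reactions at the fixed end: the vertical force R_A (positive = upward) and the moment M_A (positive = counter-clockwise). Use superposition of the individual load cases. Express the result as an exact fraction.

Load 1 — applied couple M₀=13 kN·m at a=8 m (b=L-a=8):
  R_A = 0 kN
  M_A = -M₀ = -13 kN·m
Load 2 — point force P=6 kN at a=32/3 m (b=L-a=16/3):
  R_A = P = 6 kN
  M_A = Pa = 6·(32/3) = 64 kN·m
Load 3 — applied couple M₀=13 kN·m at a=32/5 m (b=L-a=48/5):
  R_A = 0 kN
  M_A = -M₀ = -13 kN·m
Load 4 — applied couple M₀=6 kN·m at a=4 m (b=L-a=12):
  R_A = 0 kN
  M_A = -M₀ = -6 kN·m
Superposition: R_A = 6 kN, M_A = 32 kN·m

R_A = 6 kN, M_A = 32 kN·m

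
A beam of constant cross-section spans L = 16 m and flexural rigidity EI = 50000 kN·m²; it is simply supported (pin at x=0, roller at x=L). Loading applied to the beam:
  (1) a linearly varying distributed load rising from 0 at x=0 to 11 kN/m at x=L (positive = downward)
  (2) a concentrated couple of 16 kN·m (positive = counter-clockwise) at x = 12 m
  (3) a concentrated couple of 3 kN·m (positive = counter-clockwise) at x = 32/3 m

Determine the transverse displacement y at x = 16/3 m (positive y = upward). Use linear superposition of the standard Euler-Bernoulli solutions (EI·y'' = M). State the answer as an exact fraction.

Load 1 — triangular load w₀=11 kN/m (0→w₀ over full span):
  y_1 = -w₀x(7L⁴-10L²x²+3x⁴)/(360LEI) = -11·(16/3)·(7·16⁴-10·16²·(16/3)²+3·(16/3)⁴)/(360·16·50000) = -180224/2278125 m
Load 2 — applied couple M₀=16 kN·m at a=12 m (b=L-a=4):
  y_2 = (M₀x³/(6L)+C₁x)/EI  [x≤a] with C₁=M₀(3b²-L²)/(6L)=-104/3 = (16·(16/3)³/(6·16)+(-104/3)·(16/3))/50000 = -808/253125 m
Load 3 — applied couple M₀=3 kN·m at a=32/3 m (b=L-a=16/3):
  y_3 = (M₀x³/(6L)+C₁x)/EI  [x≤a] with C₁=M₀(3b²-L²)/(6L)=-16/3 = (3·(16/3)³/(6·16)+(-16/3)·(16/3))/50000 = -8/16875 m
Superposition: y = Σ y_i = -188576/2278125 m ≈ -0.082777 m

y(16/3) = -188576/2278125 m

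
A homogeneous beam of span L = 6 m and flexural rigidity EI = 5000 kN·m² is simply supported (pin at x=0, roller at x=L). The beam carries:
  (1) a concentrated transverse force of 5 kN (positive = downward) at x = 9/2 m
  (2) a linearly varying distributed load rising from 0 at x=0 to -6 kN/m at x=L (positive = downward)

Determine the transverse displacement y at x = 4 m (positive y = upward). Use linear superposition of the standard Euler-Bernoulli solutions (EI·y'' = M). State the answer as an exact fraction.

y(4) = 733/120000 m

Load 1 — point force P=5 kN at a=9/2 m (b=L-a=3/2):
  y_1 = -Pbx(L²-b²-x²)/(6LEI)  [x≤a] = -5·(3/2)·4·(6²-(3/2)²-4²)/(6·6·5000) = -71/24000 m
Load 2 — triangular load w₀=-6 kN/m (0→w₀ over full span):
  y_2 = -w₀x(7L⁴-10L²x²+3x⁴)/(360LEI) = -(-6)·4·(7·6⁴-10·6²·4²+3·4⁴)/(360·6·5000) = 17/1875 m
Superposition: y = Σ y_i = 733/120000 m ≈ 0.006108 m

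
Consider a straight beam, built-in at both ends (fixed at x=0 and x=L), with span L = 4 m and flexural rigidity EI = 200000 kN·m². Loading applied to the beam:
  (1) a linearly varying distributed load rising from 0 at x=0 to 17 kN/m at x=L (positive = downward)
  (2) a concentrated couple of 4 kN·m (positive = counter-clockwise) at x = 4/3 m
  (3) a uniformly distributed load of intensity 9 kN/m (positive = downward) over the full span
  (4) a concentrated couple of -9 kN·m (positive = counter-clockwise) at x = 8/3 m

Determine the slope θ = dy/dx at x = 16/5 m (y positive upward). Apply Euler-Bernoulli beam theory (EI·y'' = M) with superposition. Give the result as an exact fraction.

Load 1 — triangular load w₀=17 kN/m (0→w₀ over full span):
  θ_1 = -w₀(2x(L-x)(L-2x)(x+2L)+x²(L-x)²)/(120LEI) = -17·(2·(16/5)·(4-(16/5))·(4-2·(16/5))·((16/5)+2·4)+(16/5)²·(4-(16/5))²)/(120·4·200000) = 136/5859375 rad
Load 2 — applied couple M₀=4 kN·m at a=4/3 m (b=L-a=8/3):
  θ_2 = (R_Ax²/2 - M_Ax - M₀(x-a))/EI  [x>a] with R_A=4/3, M_A=0 = ((4/3)·(16/5)²/2 - 0·(16/5) - 4·((16/5)-(4/3)))/200000 = -1/312500 rad
Load 3 — uniform load w=9 kN/m over full span:
  θ_3 = -wx(L-x)(L-2x)/(12EI) = -9·(16/5)·(4-(16/5))·(4-2·(16/5))/(12·200000) = 9/390625 rad
Load 4 — applied couple M₀=-9 kN·m at a=8/3 m (b=L-a=4/3):
  θ_4 = (R_Ax²/2 - M_Ax - M₀(x-a))/EI  [x>a] with R_A=-3, M_A=-3 = ((-3)·(16/5)²/2 - (-3)·(16/5) - (-9)·((16/5)-(8/3)))/200000 = -3/625000 rad
Superposition: θ = Σ θ_i = 1793/46875000 rad ≈ 0.000038 rad

θ(16/5) = 1793/46875000 rad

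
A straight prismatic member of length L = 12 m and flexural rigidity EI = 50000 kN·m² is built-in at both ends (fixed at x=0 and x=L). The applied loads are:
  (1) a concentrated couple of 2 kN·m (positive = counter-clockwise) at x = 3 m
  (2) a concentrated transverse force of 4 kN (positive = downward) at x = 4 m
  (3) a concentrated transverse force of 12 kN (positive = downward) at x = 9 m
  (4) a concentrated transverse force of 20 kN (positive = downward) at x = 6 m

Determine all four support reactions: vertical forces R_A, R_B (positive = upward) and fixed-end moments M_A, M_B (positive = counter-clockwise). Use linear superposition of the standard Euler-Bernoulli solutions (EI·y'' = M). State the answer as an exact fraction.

R_A = 6491/432 kN, M_A = 3131/72 kN·m, R_B = 9061/432 kN, M_B = -3829/72 kN·m

Load 1 — applied couple M₀=2 kN·m at a=3 m (b=L-a=9):
  R_A = 6M₀ab/L³ = 6·2·3·9/12³ = 3/16 kN
  M_A = M₀b(2a-b)/L² = 2·9·(2·3-9)/12² = -3/8 kN·m
  R_B = -6M₀ab/L³ = -6·2·3·9/12³ = -3/16 kN
  M_B = M₀a(2b-a)/L² = 2·3·(2·9-3)/12² = 5/8 kN·m
Load 2 — point force P=4 kN at a=4 m (b=L-a=8):
  R_A = Pb²(3a+b)/L³ = 4·8²·(3·4+8)/12³ = 80/27 kN
  M_A = Pab²/L² = 4·4·8²/12² = 64/9 kN·m
  R_B = Pa²(a+3b)/L³ = 4·4²·(4+3·8)/12³ = 28/27 kN
  M_B = -Pa²b/L² = -4·4²·8/12² = -32/9 kN·m
Load 3 — point force P=12 kN at a=9 m (b=L-a=3):
  R_A = Pb²(3a+b)/L³ = 12·3²·(3·9+3)/12³ = 15/8 kN
  M_A = Pab²/L² = 12·9·3²/12² = 27/4 kN·m
  R_B = Pa²(a+3b)/L³ = 12·9²·(9+3·3)/12³ = 81/8 kN
  M_B = -Pa²b/L² = -12·9²·3/12² = -81/4 kN·m
Load 4 — point force P=20 kN at a=6 m (b=L-a=6):
  R_A = Pb²(3a+b)/L³ = 20·6²·(3·6+6)/12³ = 10 kN
  M_A = Pab²/L² = 20·6·6²/12² = 30 kN·m
  R_B = Pa²(a+3b)/L³ = 20·6²·(6+3·6)/12³ = 10 kN
  M_B = -Pa²b/L² = -20·6²·6/12² = -30 kN·m
Superposition: R_A = 6491/432 kN, M_A = 3131/72 kN·m, R_B = 9061/432 kN, M_B = -3829/72 kN·m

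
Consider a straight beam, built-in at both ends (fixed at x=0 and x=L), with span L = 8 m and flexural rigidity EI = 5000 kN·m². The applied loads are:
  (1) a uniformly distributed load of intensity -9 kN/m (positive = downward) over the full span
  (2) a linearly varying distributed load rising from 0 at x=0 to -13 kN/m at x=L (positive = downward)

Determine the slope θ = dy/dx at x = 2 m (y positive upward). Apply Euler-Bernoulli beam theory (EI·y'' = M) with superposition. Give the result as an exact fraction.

Load 1 — uniform load w=-9 kN/m over full span:
  θ_1 = -wx(L-x)(L-2x)/(12EI) = -(-9)·2·(8-2)·(8-2·2)/(12·5000) = 9/1250 rad
Load 2 — triangular load w₀=-13 kN/m (0→w₀ over full span):
  θ_2 = -w₀(2x(L-x)(L-2x)(x+2L)+x²(L-x)²)/(120LEI) = -(-13)·(2·2·(8-2)·(8-2·2)·(2+2·8)+2²·(8-2)²)/(120·8·5000) = 507/100000 rad
Superposition: θ = Σ θ_i = 1227/100000 rad ≈ 0.012270 rad

θ(2) = 1227/100000 rad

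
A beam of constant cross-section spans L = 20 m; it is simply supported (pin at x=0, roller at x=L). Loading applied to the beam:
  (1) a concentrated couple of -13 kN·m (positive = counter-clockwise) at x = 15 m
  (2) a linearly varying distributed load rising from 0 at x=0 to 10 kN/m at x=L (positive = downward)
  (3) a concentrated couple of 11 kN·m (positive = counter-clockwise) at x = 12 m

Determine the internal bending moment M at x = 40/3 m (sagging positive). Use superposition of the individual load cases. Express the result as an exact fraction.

Load 1 — applied couple M₀=-13 kN·m at a=15 m (b=L-a=5):
  M_1 = M₀x/L  [x≤a] = (-13)·(40/3)/20 = -26/3 kN·m
Load 2 — triangular load w₀=10 kN/m (0→w₀ over full span):
  M_2 = w₀Lx/6 - w₀x³/(6L) = 10·20·(40/3)/6 - 10·(40/3)³/(6·20) = 20000/81 kN·m
Load 3 — applied couple M₀=11 kN·m at a=12 m (b=L-a=8):
  M_3 = M₀x/L - M₀  [x>a] = 11·(40/3)/20 - 11 = -11/3 kN·m
Superposition: M = Σ M_i = 19001/81 kN·m ≈ 234.580247 kN·m

M(40/3) = 19001/81 kN·m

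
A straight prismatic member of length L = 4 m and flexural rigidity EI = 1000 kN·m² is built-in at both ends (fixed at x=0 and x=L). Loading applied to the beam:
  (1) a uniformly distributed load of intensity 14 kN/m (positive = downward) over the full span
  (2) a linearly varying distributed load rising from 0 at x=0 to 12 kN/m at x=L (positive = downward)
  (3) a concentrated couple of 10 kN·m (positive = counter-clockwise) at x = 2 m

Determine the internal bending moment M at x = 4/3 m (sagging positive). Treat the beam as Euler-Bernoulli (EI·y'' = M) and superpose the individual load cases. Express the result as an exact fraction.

M(4/3) = 2899/270 kN·m

Load 1 — uniform load w=14 kN/m over full span:
  M_1 = wLx/2 - wL²/12 - wx²/2 = 14·4·(4/3)/2 - 14·4²/12 - 14·(4/3)²/2 = 56/9 kN·m
Load 2 — triangular load w₀=12 kN/m (0→w₀ over full span):
  M_2 = 3w₀Lx/20 - w₀L²/30 - w₀x³/(6L) = 3·12·4·(4/3)/20 - 12·4²/30 - 12·(4/3)³/(6·4) = 272/135 kN·m
Load 3 — applied couple M₀=10 kN·m at a=2 m (b=L-a=2):
  M_3 = R_Ax - M_A  [x≤a] with R_A=15/4, M_A=5/2 = (15/4)·(4/3) - (5/2) = 5/2 kN·m
Superposition: M = Σ M_i = 2899/270 kN·m ≈ 10.737037 kN·m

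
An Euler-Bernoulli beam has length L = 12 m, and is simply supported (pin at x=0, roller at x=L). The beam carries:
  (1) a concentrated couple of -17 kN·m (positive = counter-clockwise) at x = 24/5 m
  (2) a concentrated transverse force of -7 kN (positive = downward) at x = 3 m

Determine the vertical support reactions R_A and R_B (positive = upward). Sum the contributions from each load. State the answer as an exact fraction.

R_A = -20/3 kN, R_B = -1/3 kN

Load 1 — applied couple M₀=-17 kN·m at a=24/5 m (b=L-a=36/5):
  R_A = M₀/L = (-17)/12 = -17/12 kN
  R_B = -M₀/L = -(-17)/12 = 17/12 kN
Load 2 — point force P=-7 kN at a=3 m (b=L-a=9):
  R_A = Pb/L = (-7)·9/12 = -21/4 kN
  R_B = Pa/L = (-7)·3/12 = -7/4 kN
Superposition: R_A = -20/3 kN, R_B = -1/3 kN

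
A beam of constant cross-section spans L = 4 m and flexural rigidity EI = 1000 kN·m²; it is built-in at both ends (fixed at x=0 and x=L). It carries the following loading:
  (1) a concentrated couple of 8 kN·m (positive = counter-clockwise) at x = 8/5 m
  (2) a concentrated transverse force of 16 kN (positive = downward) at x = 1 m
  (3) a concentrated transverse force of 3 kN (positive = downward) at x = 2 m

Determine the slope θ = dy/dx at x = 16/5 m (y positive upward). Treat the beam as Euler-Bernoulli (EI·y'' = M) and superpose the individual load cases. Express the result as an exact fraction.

θ(16/5) = 373/312500 rad

Load 1 — applied couple M₀=8 kN·m at a=8/5 m (b=L-a=12/5):
  θ_1 = (R_Ax²/2 - M_Ax - M₀(x-a))/EI  [x>a] with R_A=72/25, M_A=24/25 = ((72/25)·(16/5)²/2 - (24/25)·(16/5) - 8·((16/5)-(8/5)))/1000 = -88/78125 rad
Load 2 — point force P=16 kN at a=1 m (b=L-a=3):
  θ_2 = Pa²(L-x)(2bL-(3b+a)(L-x))/(2L³EI)  [x>a] = 16·1²·(4-(16/5))·(2·3·4-(3·3+1)·(4-(16/5)))/(2·4³·1000) = 1/625 rad
Load 3 — point force P=3 kN at a=2 m (b=L-a=2):
  θ_3 = Pa²(L-x)(2bL-(3b+a)(L-x))/(2L³EI)  [x>a] = 3·2²·(4-(16/5))·(2·2·4-(3·2+2)·(4-(16/5)))/(2·4³·1000) = 9/12500 rad
Superposition: θ = Σ θ_i = 373/312500 rad ≈ 0.001194 rad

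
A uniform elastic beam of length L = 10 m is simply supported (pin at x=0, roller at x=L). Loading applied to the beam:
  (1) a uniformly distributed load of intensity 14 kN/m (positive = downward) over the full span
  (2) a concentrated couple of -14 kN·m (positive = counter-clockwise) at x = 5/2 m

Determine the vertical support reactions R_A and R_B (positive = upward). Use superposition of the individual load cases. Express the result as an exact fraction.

R_A = 343/5 kN, R_B = 357/5 kN

Load 1 — uniform load w=14 kN/m over full span:
  R_A = wL/2 = 14·10/2 = 70 kN
  R_B = wL/2 = 14·10/2 = 70 kN
Load 2 — applied couple M₀=-14 kN·m at a=5/2 m (b=L-a=15/2):
  R_A = M₀/L = (-14)/10 = -7/5 kN
  R_B = -M₀/L = -(-14)/10 = 7/5 kN
Superposition: R_A = 343/5 kN, R_B = 357/5 kN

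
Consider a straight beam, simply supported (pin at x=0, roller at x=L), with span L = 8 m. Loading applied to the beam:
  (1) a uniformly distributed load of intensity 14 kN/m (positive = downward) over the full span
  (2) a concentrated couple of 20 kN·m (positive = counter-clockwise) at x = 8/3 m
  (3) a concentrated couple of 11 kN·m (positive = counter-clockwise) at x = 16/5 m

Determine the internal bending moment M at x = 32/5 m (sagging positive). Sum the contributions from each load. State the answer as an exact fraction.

Load 1 — uniform load w=14 kN/m over full span:
  M_1 = wx(L-x)/2 = 14·(32/5)·(8-(32/5))/2 = 1792/25 kN·m
Load 2 — applied couple M₀=20 kN·m at a=8/3 m (b=L-a=16/3):
  M_2 = M₀x/L - M₀  [x>a] = 20·(32/5)/8 - 20 = -4 kN·m
Load 3 — applied couple M₀=11 kN·m at a=16/5 m (b=L-a=24/5):
  M_3 = M₀x/L - M₀  [x>a] = 11·(32/5)/8 - 11 = -11/5 kN·m
Superposition: M = Σ M_i = 1637/25 kN·m ≈ 65.480000 kN·m

M(32/5) = 1637/25 kN·m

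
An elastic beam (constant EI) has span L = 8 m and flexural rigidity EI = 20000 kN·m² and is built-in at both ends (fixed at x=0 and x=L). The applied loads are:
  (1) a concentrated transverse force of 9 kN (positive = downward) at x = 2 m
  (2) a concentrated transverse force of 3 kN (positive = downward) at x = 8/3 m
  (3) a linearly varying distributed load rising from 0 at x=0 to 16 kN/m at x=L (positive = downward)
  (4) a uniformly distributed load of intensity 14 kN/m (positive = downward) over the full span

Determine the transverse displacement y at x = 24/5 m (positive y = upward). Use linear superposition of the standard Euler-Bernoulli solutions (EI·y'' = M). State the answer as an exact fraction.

y(24/5) = -6166469/527343750 m

Load 1 — point force P=9 kN at a=2 m (b=L-a=6):
  y_1 = -Pa²(L-x)²(3bL-(3b+a)(L-x))/(6L³EI)  [x>a] = -9·2²·(8-(24/5))²·(3·6·8-(3·6+2)·(8-(24/5)))/(6·8³·20000) = -3/6250 m
Load 2 — point force P=3 kN at a=8/3 m (b=L-a=16/3):
  y_2 = -Pa²(L-x)²(3bL-(3b+a)(L-x))/(6L³EI)  [x>a] = -3·(8/3)²·(8-(24/5))²·(3·(16/3)·8-(3·(16/3)+(8/3))·(8-(24/5)))/(6·8³·20000) = -512/2109375 m
Load 3 — triangular load w₀=16 kN/m (0→w₀ over full span):
  y_3 = -w₀x²(L-x)²(x+2L)/(120LEI) = -16·(24/5)²·(8-(24/5))²·((24/5)+2·8)/(120·8·20000) = -39936/9765625 m
Load 4 — uniform load w=14 kN/m over full span:
  y_4 = -wx²(L-x)²/(24EI) = -14·(24/5)²·(8-(24/5))²/(24·20000) = -2688/390625 m
Superposition: y = Σ y_i = -6166469/527343750 m ≈ -0.011693 m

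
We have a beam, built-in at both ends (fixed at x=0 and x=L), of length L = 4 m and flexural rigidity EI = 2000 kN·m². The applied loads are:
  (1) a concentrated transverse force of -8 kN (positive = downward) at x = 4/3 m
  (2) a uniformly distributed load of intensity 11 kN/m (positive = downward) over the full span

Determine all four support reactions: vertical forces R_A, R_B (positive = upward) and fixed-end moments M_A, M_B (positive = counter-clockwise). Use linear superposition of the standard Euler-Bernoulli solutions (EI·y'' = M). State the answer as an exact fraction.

R_A = 434/27 kN, M_A = 268/27 kN·m, R_B = 538/27 kN, M_B = -332/27 kN·m

Load 1 — point force P=-8 kN at a=4/3 m (b=L-a=8/3):
  R_A = Pb²(3a+b)/L³ = (-8)·(8/3)²·(3·(4/3)+(8/3))/4³ = -160/27 kN
  M_A = Pab²/L² = (-8)·(4/3)·(8/3)²/4² = -128/27 kN·m
  R_B = Pa²(a+3b)/L³ = (-8)·(4/3)²·((4/3)+3·(8/3))/4³ = -56/27 kN
  M_B = -Pa²b/L² = -(-8)·(4/3)²·(8/3)/4² = 64/27 kN·m
Load 2 — uniform load w=11 kN/m over full span:
  R_A = wL/2 = 11·4/2 = 22 kN
  M_A = wL²/12 = 11·4²/12 = 44/3 kN·m
  R_B = wL/2 = 11·4/2 = 22 kN
  M_B = -wL²/12 = -11·4²/12 = -44/3 kN·m
Superposition: R_A = 434/27 kN, M_A = 268/27 kN·m, R_B = 538/27 kN, M_B = -332/27 kN·m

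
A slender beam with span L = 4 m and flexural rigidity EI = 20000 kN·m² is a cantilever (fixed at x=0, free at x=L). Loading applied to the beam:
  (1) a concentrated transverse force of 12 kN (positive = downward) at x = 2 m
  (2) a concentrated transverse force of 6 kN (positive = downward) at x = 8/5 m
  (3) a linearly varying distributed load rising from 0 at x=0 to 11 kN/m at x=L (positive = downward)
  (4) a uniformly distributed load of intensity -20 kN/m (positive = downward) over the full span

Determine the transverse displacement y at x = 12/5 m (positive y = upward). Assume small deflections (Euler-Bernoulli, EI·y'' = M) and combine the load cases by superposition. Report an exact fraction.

Load 1 — point force P=12 kN at a=2 m (b=L-a=2):
  y_1 = -Pa²(3x-a)/(6EI)  [x>a] = -12·2²·(3·(12/5)-2)/(6·20000) = -13/6250 m
Load 2 — point force P=6 kN at a=8/5 m (b=L-a=12/5):
  y_2 = -Pa²(3x-a)/(6EI)  [x>a] = -6·(8/5)²·(3·(12/5)-(8/5))/(6·20000) = -56/78125 m
Load 3 — triangular load w₀=11 kN/m (0→w₀ over full span):
  y_3 = (w₀Lx³/12-w₀L²x²/6-w₀x⁵/(120L))/EI = (11·4·(12/5)³/12-11·4²·(12/5)²/6-11·(12/5)⁵/(120·4))/20000 = -58641/9765625 m
Load 4 — uniform load w=-20 kN/m over full span:
  y_4 = -wx²(x²-4Lx+6L²)/(24EI) = -(-20)·(12/5)²·((12/5)²-4·4·(12/5)+6·4²)/(24·20000) = 1188/78125 m
Superposition: y = Σ y_i = 125093/19531250 m ≈ 0.006405 m

y(12/5) = 125093/19531250 m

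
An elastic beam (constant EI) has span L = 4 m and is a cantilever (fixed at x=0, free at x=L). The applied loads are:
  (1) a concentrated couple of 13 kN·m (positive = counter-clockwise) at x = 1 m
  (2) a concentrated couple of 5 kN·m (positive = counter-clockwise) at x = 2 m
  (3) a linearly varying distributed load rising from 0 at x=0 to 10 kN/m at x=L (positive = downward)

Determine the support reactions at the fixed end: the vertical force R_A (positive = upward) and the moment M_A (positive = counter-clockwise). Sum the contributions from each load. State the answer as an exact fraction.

Load 1 — applied couple M₀=13 kN·m at a=1 m (b=L-a=3):
  R_A = 0 kN
  M_A = -M₀ = -13 kN·m
Load 2 — applied couple M₀=5 kN·m at a=2 m (b=L-a=2):
  R_A = 0 kN
  M_A = -M₀ = -5 kN·m
Load 3 — triangular load w₀=10 kN/m (0→w₀ over full span):
  R_A = w₀L/2 = 10·4/2 = 20 kN
  M_A = w₀L²/3 = 10·4²/3 = 160/3 kN·m
Superposition: R_A = 20 kN, M_A = 106/3 kN·m

R_A = 20 kN, M_A = 106/3 kN·m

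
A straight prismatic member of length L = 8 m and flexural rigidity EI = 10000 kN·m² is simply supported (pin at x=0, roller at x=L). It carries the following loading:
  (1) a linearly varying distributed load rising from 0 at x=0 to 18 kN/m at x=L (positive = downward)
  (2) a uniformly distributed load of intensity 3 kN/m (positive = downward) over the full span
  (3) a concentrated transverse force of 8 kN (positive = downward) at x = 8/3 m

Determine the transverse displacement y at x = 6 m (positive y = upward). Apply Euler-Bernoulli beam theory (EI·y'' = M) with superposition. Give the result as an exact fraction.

Load 1 — triangular load w₀=18 kN/m (0→w₀ over full span):
  y_1 = -w₀x(7L⁴-10L²x²+3x⁴)/(360LEI) = -18·6·(7·8⁴-10·8²·6²+3·6⁴)/(360·8·10000) = -357/10000 m
Load 2 — uniform load w=3 kN/m over full span:
  y_2 = -wx(L³-2Lx²+x³)/(24EI) = -3·6·(8³-2·8·6²+6³)/(24·10000) = -57/5000 m
Load 3 — point force P=8 kN at a=8/3 m (b=L-a=16/3):
  y_3 = -Pa(L-x)(2Lx-a²-x²)/(6LEI)  [x>a] = -8·(8/3)·(8-6)·(2·8·6-(8/3)²-6²)/(6·8·10000) = -238/50625 m
Superposition: y = Σ y_i = -41959/810000 m ≈ -0.051801 m

y(6) = -41959/810000 m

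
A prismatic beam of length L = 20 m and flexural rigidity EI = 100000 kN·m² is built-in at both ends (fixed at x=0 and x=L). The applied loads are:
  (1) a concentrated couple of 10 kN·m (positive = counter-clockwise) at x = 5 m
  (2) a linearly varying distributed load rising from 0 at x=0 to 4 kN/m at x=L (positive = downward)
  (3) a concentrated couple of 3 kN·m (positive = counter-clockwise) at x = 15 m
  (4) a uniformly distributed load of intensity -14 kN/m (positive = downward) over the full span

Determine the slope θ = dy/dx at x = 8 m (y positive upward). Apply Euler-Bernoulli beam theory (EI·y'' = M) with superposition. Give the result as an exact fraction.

θ(8) = 3721/1000000 rad

Load 1 — applied couple M₀=10 kN·m at a=5 m (b=L-a=15):
  θ_1 = (R_Ax²/2 - M_Ax - M₀(x-a))/EI  [x>a] with R_A=9/16, M_A=-15/8 = ((9/16)·8²/2 - (-15/8)·8 - 10·(8-5))/100000 = 3/100000 rad
Load 2 — triangular load w₀=4 kN/m (0→w₀ over full span):
  θ_2 = -w₀(2x(L-x)(L-2x)(x+2L)+x²(L-x)²)/(120LEI) = -4·(2·8·(20-8)·(20-2·8)·(8+2·20)+8²·(20-8)²)/(120·20·100000) = -12/15625 rad
Load 3 — applied couple M₀=3 kN·m at a=15 m (b=L-a=5):
  θ_3 = (R_Ax²/2 - M_Ax)/EI  [x≤a] with R_A=27/160, M_A=15/16 = ((27/160)·8²/2 - (15/16)·8)/100000 = -21/1000000 rad
Load 4 — uniform load w=-14 kN/m over full span:
  θ_4 = -wx(L-x)(L-2x)/(12EI) = -(-14)·8·(20-8)·(20-2·8)/(12·100000) = 14/3125 rad
Superposition: θ = Σ θ_i = 3721/1000000 rad ≈ 0.003721 rad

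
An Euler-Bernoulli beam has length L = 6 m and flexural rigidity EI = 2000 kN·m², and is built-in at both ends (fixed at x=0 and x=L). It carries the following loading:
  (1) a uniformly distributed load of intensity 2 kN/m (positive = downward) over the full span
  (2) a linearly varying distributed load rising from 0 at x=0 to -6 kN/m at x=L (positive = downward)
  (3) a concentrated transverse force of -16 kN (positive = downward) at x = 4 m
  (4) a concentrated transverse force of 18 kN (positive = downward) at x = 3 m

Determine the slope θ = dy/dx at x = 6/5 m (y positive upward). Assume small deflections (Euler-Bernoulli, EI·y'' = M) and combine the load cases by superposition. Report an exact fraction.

θ(6/5) = -5233/3750000 rad

Load 1 — uniform load w=2 kN/m over full span:
  θ_1 = -wx(L-x)(L-2x)/(12EI) = -2·(6/5)·(6-(6/5))·(6-2·(6/5))/(12·2000) = -27/15625 rad
Load 2 — triangular load w₀=-6 kN/m (0→w₀ over full span):
  θ_2 = -w₀(2x(L-x)(L-2x)(x+2L)+x²(L-x)²)/(120LEI) = -(-6)·(2·(6/5)·(6-(6/5))·(6-2·(6/5))·((6/5)+2·6)+(6/5)²·(6-(6/5))²)/(120·6·2000) = 189/78125 rad
Load 3 — point force P=-16 kN at a=4 m (b=L-a=2):
  θ_3 = -Pb²x(2aL-(3a+b)x)/(2L³EI)  [x≤a] = -(-16)·2²·(6/5)·(2·4·6-(3·4+2)·(6/5))/(2·6³·2000) = 26/9375 rad
Load 4 — point force P=18 kN at a=3 m (b=L-a=3):
  θ_4 = -Pb²x(2aL-(3a+b)x)/(2L³EI)  [x≤a] = -18·3²·(6/5)·(2·3·6-(3·3+3)·(6/5))/(2·6³·2000) = -243/50000 rad
Superposition: θ = Σ θ_i = -5233/3750000 rad ≈ -0.001395 rad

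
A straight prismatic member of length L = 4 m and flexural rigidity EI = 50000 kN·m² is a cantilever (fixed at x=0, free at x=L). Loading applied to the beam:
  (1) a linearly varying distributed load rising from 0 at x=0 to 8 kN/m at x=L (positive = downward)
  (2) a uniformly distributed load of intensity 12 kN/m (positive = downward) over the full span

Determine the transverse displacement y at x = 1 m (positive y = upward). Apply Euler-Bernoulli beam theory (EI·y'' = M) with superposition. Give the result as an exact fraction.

Load 1 — triangular load w₀=8 kN/m (0→w₀ over full span):
  y_1 = (w₀Lx³/12-w₀L²x²/6-w₀x⁵/(120L))/EI = (8·4·1³/12-8·4²·1²/6-8·1⁵/(120·4))/50000 = -1121/3000000 m
Load 2 — uniform load w=12 kN/m over full span:
  y_2 = -wx²(x²-4Lx+6L²)/(24EI) = -12·1²·(1²-4·4·1+6·4²)/(24·50000) = -81/100000 m
Superposition: y = Σ y_i = -3551/3000000 m ≈ -0.001184 m

y(1) = -3551/3000000 m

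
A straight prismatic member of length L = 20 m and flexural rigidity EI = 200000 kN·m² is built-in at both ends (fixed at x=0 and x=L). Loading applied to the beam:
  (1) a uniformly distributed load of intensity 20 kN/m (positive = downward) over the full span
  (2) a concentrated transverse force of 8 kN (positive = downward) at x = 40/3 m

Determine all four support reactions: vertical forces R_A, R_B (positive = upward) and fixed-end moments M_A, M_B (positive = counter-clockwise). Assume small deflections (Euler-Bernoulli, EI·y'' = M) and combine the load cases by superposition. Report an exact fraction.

R_A = 5456/27 kN, M_A = 18320/27 kN·m, R_B = 5560/27 kN, M_B = -18640/27 kN·m

Load 1 — uniform load w=20 kN/m over full span:
  R_A = wL/2 = 20·20/2 = 200 kN
  M_A = wL²/12 = 20·20²/12 = 2000/3 kN·m
  R_B = wL/2 = 20·20/2 = 200 kN
  M_B = -wL²/12 = -20·20²/12 = -2000/3 kN·m
Load 2 — point force P=8 kN at a=40/3 m (b=L-a=20/3):
  R_A = Pb²(3a+b)/L³ = 8·(20/3)²·(3·(40/3)+(20/3))/20³ = 56/27 kN
  M_A = Pab²/L² = 8·(40/3)·(20/3)²/20² = 320/27 kN·m
  R_B = Pa²(a+3b)/L³ = 8·(40/3)²·((40/3)+3·(20/3))/20³ = 160/27 kN
  M_B = -Pa²b/L² = -8·(40/3)²·(20/3)/20² = -640/27 kN·m
Superposition: R_A = 5456/27 kN, M_A = 18320/27 kN·m, R_B = 5560/27 kN, M_B = -18640/27 kN·m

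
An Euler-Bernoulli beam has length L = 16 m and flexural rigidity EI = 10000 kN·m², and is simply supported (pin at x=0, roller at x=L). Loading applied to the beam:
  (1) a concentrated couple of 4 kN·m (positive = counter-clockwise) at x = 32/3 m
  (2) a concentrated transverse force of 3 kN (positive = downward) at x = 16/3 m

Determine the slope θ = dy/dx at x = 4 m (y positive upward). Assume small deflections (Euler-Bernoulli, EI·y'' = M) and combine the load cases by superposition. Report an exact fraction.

θ(4) = -493/135000 rad

Load 1 — applied couple M₀=4 kN·m at a=32/3 m (b=L-a=16/3):
  θ_1 = (M₀x²/(2L)+C₁)/EI  [x≤a] with C₁=M₀(3b²-L²)/(6L)=-64/9 = (4·4²/(2·16)+(-64/9))/10000 = -23/45000 rad
Load 2 — point force P=3 kN at a=16/3 m (b=L-a=32/3):
  θ_2 = -Pb(L²-b²-3x²)/(6LEI)  [x≤a] = -3·(32/3)·(16²-(32/3)²-3·4²)/(6·16·10000) = -53/16875 rad
Superposition: θ = Σ θ_i = -493/135000 rad ≈ -0.003652 rad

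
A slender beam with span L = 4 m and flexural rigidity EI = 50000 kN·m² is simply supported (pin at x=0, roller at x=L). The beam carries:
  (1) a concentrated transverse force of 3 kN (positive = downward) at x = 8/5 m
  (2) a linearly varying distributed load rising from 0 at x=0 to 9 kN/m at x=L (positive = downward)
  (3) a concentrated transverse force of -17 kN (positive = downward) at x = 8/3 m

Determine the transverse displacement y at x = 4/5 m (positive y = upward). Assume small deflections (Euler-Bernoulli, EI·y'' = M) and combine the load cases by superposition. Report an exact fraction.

Load 1 — point force P=3 kN at a=8/5 m (b=L-a=12/5):
  y_1 = -Pbx(L²-b²-x²)/(6LEI)  [x≤a] = -3·(12/5)·(4/5)·(4²-(12/5)²-(4/5)²)/(6·4·50000) = -18/390625 m
Load 2 — triangular load w₀=9 kN/m (0→w₀ over full span):
  y_2 = -w₀x(7L⁴-10L²x²+3x⁴)/(360LEI) = -9·(4/5)·(7·4⁴-10·4²·(4/5)²+3·(4/5)⁴)/(360·4·50000) = -8256/48828125 m
Load 3 — point force P=-17 kN at a=8/3 m (b=L-a=4/3):
  y_3 = -Pbx(L²-b²-x²)/(6LEI)  [x≤a] = -(-17)·(4/3)·(4/5)·(4²-(4/3)²-(4/5)²)/(6·4·50000) = 6494/31640625 m
Superposition: y = Σ y_i = -39236/3955078125 m ≈ -0.000010 m

y(4/5) = -39236/3955078125 m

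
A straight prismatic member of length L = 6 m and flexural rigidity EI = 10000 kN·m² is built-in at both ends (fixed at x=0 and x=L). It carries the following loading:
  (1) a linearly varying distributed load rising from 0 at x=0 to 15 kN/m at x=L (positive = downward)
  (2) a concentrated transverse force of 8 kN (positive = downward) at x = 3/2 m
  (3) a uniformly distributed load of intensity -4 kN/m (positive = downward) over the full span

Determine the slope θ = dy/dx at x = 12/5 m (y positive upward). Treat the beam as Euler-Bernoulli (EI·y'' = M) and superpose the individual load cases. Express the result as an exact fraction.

Load 1 — triangular load w₀=15 kN/m (0→w₀ over full span):
  θ_1 = -w₀(2x(L-x)(L-2x)(x+2L)+x²(L-x)²)/(120LEI) = -15·(2·(12/5)·(6-(12/5))·(6-2·(12/5))·((12/5)+2·6)+(12/5)²·(6-(12/5))²)/(120·6·10000) = -243/312500 rad
Load 2 — point force P=8 kN at a=3/2 m (b=L-a=9/2):
  θ_2 = Pa²(L-x)(2bL-(3b+a)(L-x))/(2L³EI)  [x>a] = 8·(3/2)²·(6-(12/5))·(2·(9/2)·6-(3·(9/2)+(3/2))·(6-(12/5)))/(2·6³·10000) = 0 rad
Load 3 — uniform load w=-4 kN/m over full span:
  θ_3 = -wx(L-x)(L-2x)/(12EI) = -(-4)·(12/5)·(6-(12/5))·(6-2·(12/5))/(12·10000) = 27/78125 rad
Superposition: θ = Σ θ_i = -27/62500 rad ≈ -0.000432 rad

θ(12/5) = -27/62500 rad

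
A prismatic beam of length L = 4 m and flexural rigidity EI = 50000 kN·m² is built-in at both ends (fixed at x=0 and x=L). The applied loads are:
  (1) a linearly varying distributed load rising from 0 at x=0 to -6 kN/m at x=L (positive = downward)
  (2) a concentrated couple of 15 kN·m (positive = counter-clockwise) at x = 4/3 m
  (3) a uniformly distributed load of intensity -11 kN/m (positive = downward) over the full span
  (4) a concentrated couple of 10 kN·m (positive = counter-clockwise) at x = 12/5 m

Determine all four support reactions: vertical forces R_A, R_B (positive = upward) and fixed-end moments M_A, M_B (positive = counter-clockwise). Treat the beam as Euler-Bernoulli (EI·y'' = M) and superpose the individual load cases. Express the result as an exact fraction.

Load 1 — triangular load w₀=-6 kN/m (0→w₀ over full span):
  R_A = 3w₀L/20 = 3·(-6)·4/20 = -18/5 kN
  M_A = w₀L²/30 = (-6)·4²/30 = -16/5 kN·m
  R_B = 7w₀L/20 = 7·(-6)·4/20 = -42/5 kN
  M_B = -w₀L²/20 = -(-6)·4²/20 = 24/5 kN·m
Load 2 — applied couple M₀=15 kN·m at a=4/3 m (b=L-a=8/3):
  R_A = 6M₀ab/L³ = 6·15·(4/3)·(8/3)/4³ = 5 kN
  M_A = M₀b(2a-b)/L² = 15·(8/3)·(2·(4/3)-(8/3))/4² = 0 kN·m
  R_B = -6M₀ab/L³ = -6·15·(4/3)·(8/3)/4³ = -5 kN
  M_B = M₀a(2b-a)/L² = 15·(4/3)·(2·(8/3)-(4/3))/4² = 5 kN·m
Load 3 — uniform load w=-11 kN/m over full span:
  R_A = wL/2 = (-11)·4/2 = -22 kN
  M_A = wL²/12 = (-11)·4²/12 = -44/3 kN·m
  R_B = wL/2 = (-11)·4/2 = -22 kN
  M_B = -wL²/12 = -(-11)·4²/12 = 44/3 kN·m
Load 4 — applied couple M₀=10 kN·m at a=12/5 m (b=L-a=8/5):
  R_A = 6M₀ab/L³ = 6·10·(12/5)·(8/5)/4³ = 18/5 kN
  M_A = M₀b(2a-b)/L² = 10·(8/5)·(2·(12/5)-(8/5))/4² = 16/5 kN·m
  R_B = -6M₀ab/L³ = -6·10·(12/5)·(8/5)/4³ = -18/5 kN
  M_B = M₀a(2b-a)/L² = 10·(12/5)·(2·(8/5)-(12/5))/4² = 6/5 kN·m
Superposition: R_A = -17 kN, M_A = -44/3 kN·m, R_B = -39 kN, M_B = 77/3 kN·m

R_A = -17 kN, M_A = -44/3 kN·m, R_B = -39 kN, M_B = 77/3 kN·m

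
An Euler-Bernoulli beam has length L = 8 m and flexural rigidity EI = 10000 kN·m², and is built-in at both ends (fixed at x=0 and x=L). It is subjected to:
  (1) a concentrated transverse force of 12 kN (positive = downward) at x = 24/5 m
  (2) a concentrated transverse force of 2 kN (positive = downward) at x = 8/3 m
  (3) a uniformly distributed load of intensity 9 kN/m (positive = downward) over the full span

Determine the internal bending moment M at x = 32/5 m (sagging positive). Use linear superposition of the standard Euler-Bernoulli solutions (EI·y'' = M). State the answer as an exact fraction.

Load 1 — point force P=12 kN at a=24/5 m (b=L-a=16/5):
  M_1 = Pa²(a+3b)(L-x)/L³ - Pa²b/L²  [x>a] = 12·(24/5)²·((24/5)+3·(16/5))·(8-(32/5))/8³ - 12·(24/5)²·(16/5)/8² = -864/625 kN·m
Load 2 — point force P=2 kN at a=8/3 m (b=L-a=16/3):
  M_2 = Pa²(a+3b)(L-x)/L³ - Pa²b/L²  [x>a] = 2·(8/3)²·((8/3)+3·(16/3))·(8-(32/5))/8³ - 2·(8/3)²·(16/3)/8² = -16/45 kN·m
Load 3 — uniform load w=9 kN/m over full span:
  M_3 = wLx/2 - wL²/12 - wx²/2 = 9·8·(32/5)/2 - 9·8²/12 - 9·(32/5)²/2 = -48/25 kN·m
Superposition: M = Σ M_i = -20576/5625 kN·m ≈ -3.657956 kN·m

M(32/5) = -20576/5625 kN·m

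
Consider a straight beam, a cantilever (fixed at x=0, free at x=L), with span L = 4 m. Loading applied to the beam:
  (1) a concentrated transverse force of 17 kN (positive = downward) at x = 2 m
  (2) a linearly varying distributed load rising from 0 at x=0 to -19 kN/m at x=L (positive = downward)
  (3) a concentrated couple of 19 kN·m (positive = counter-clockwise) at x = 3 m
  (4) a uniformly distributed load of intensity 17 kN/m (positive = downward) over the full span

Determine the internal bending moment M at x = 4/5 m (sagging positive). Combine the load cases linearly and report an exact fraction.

Load 1 — point force P=17 kN at a=2 m (b=L-a=2):
  M_1 = -P(a-x)  [x≤a] = -17·(2-(4/5)) = -102/5 kN·m
Load 2 — triangular load w₀=-19 kN/m (0→w₀ over full span):
  M_2 = w₀Lx/2 - w₀L²/3 - w₀x³/(6L) = (-19)·4·(4/5)/2 - (-19)·4²/3 - (-19)·(4/5)³/(6·4) = 26752/375 kN·m
Load 3 — applied couple M₀=19 kN·m at a=3 m (b=L-a=1):
  M_3 = M₀  [x≤a] = 19 = 19 kN·m
Load 4 — uniform load w=17 kN/m over full span:
  M_4 = -w(L-x)²/2 = -17·(4-(4/5))²/2 = -2176/25 kN·m
Superposition: M = Σ M_i = -6413/375 kN·m ≈ -17.101333 kN·m

M(4/5) = -6413/375 kN·m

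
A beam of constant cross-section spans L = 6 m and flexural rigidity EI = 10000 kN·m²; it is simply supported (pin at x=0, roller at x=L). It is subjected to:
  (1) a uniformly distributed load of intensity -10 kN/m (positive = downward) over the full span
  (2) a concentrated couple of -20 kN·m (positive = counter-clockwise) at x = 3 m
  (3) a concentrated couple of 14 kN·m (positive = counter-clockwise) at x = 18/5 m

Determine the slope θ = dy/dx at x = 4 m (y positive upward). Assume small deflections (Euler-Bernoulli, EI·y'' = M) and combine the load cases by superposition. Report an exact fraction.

θ(4) = -2941/750000 rad

Load 1 — uniform load w=-10 kN/m over full span:
  θ_1 = -w(L³-6Lx²+4x³)/(24EI) = -(-10)·(6³-6·6·4²+4·4³)/(24·10000) = -13/3000 rad
Load 2 — applied couple M₀=-20 kN·m at a=3 m (b=L-a=3):
  θ_2 = (M₀x²/(2L)-M₀(x-a)+C₁)/EI  [x>a] with C₁=M₀(3b²-L²)/(6L)=5 = ((-20)·4²/(2·6)-(-20)·(4-3)+5)/10000 = -1/6000 rad
Load 3 — applied couple M₀=14 kN·m at a=18/5 m (b=L-a=12/5):
  θ_3 = (M₀x²/(2L)-M₀(x-a)+C₁)/EI  [x>a] with C₁=M₀(3b²-L²)/(6L)=-182/25 = (14·4²/(2·6)-14·(4-(18/5))+(-182/25))/10000 = 217/375000 rad
Superposition: θ = Σ θ_i = -2941/750000 rad ≈ -0.003921 rad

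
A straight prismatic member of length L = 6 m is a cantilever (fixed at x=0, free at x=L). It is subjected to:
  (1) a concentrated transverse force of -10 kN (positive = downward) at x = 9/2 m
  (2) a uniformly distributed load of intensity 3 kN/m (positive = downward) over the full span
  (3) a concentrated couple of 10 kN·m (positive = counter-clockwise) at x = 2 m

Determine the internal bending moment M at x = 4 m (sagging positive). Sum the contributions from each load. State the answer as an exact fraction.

Load 1 — point force P=-10 kN at a=9/2 m (b=L-a=3/2):
  M_1 = -P(a-x)  [x≤a] = -(-10)·((9/2)-4) = 5 kN·m
Load 2 — uniform load w=3 kN/m over full span:
  M_2 = -w(L-x)²/2 = -3·(6-4)²/2 = -6 kN·m
Load 3 — applied couple M₀=10 kN·m at a=2 m (b=L-a=4):
  M_3 = 0  [x>a] = 0 kN·m
Superposition: M = Σ M_i = -1 kN·m ≈ -1.000000 kN·m

M(4) = -1 kN·m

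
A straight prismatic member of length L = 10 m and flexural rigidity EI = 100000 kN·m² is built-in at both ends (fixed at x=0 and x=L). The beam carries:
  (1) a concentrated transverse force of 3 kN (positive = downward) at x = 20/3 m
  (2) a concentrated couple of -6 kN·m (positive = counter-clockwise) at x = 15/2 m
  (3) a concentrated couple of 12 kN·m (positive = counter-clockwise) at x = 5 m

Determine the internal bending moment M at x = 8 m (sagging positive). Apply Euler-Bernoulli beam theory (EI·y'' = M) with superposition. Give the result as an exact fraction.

M(8) = 15/8 kN·m

Load 1 — point force P=3 kN at a=20/3 m (b=L-a=10/3):
  M_1 = Pa²(a+3b)(L-x)/L³ - Pa²b/L²  [x>a] = 3·(20/3)²·((20/3)+3·(10/3))·(10-8)/10³ - 3·(20/3)²·(10/3)/10² = 0 kN·m
Load 2 — applied couple M₀=-6 kN·m at a=15/2 m (b=L-a=5/2):
  M_2 = R_Ax - M_A - M₀  [x>a] with R_A=-27/40, M_A=-15/8 = (-27/40)·8 - (-15/8) - (-6) = 99/40 kN·m
Load 3 — applied couple M₀=12 kN·m at a=5 m (b=L-a=5):
  M_3 = R_Ax - M_A - M₀  [x>a] with R_A=9/5, M_A=3 = (9/5)·8 - 3 - 12 = -3/5 kN·m
Superposition: M = Σ M_i = 15/8 kN·m ≈ 1.875000 kN·m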